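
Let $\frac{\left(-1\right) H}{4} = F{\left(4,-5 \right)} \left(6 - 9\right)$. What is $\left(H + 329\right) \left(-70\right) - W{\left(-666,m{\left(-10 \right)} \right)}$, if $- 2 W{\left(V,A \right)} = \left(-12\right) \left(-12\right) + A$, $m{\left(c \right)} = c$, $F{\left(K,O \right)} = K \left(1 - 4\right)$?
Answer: $-12883$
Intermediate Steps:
$F{\left(K,O \right)} = - 3 K$ ($F{\left(K,O \right)} = K \left(-3\right) = - 3 K$)
$W{\left(V,A \right)} = -72 - \frac{A}{2}$ ($W{\left(V,A \right)} = - \frac{\left(-12\right) \left(-12\right) + A}{2} = - \frac{144 + A}{2} = -72 - \frac{A}{2}$)
$H = -144$ ($H = - 4 \left(-3\right) 4 \left(6 - 9\right) = - 4 \left(\left(-12\right) \left(-3\right)\right) = \left(-4\right) 36 = -144$)
$\left(H + 329\right) \left(-70\right) - W{\left(-666,m{\left(-10 \right)} \right)} = \left(-144 + 329\right) \left(-70\right) - \left(-72 - -5\right) = 185 \left(-70\right) - \left(-72 + 5\right) = -12950 - -67 = -12950 + 67 = -12883$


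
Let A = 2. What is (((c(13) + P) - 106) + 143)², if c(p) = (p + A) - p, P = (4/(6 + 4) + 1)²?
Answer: 1048576/625 ≈ 1677.7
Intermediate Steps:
P = 49/25 (P = (4/10 + 1)² = (4*(⅒) + 1)² = (⅖ + 1)² = (7/5)² = 49/25 ≈ 1.9600)
c(p) = 2 (c(p) = (p + 2) - p = (2 + p) - p = 2)
(((c(13) + P) - 106) + 143)² = (((2 + 49/25) - 106) + 143)² = ((99/25 - 106) + 143)² = (-2551/25 + 143)² = (1024/25)² = 1048576/625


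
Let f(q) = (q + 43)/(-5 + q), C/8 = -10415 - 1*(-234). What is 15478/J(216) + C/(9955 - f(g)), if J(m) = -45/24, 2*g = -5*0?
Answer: -343042924/41515 ≈ -8263.1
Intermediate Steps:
g = 0 (g = (-5*0)/2 = (½)*0 = 0)
C = -81448 (C = 8*(-10415 - 1*(-234)) = 8*(-10415 + 234) = 8*(-10181) = -81448)
f(q) = (43 + q)/(-5 + q)
J(m) = -15/8 (J(m) = -45*1/24 = -15/8)
15478/J(216) + C/(9955 - f(g)) = 15478/(-15/8) - 81448/(9955 - (43 + 0)/(-5 + 0)) = 15478*(-8/15) - 81448/(9955 - 43/(-5)) = -123824/15 - 81448/(9955 - (-1)*43/5) = -123824/15 - 81448/(9955 - 1*(-43/5)) = -123824/15 - 81448/(9955 + 43/5) = -123824/15 - 81448/49818/5 = -123824/15 - 81448*5/49818 = -123824/15 - 203620/24909 = -343042924/41515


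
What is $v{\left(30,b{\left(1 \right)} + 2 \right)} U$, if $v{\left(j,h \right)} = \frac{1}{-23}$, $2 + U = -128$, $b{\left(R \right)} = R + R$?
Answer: $\frac{130}{23} \approx 5.6522$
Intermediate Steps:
$b{\left(R \right)} = 2 R$
$U = -130$ ($U = -2 - 128 = -130$)
$v{\left(j,h \right)} = - \frac{1}{23}$
$v{\left(30,b{\left(1 \right)} + 2 \right)} U = \left(- \frac{1}{23}\right) \left(-130\right) = \frac{130}{23}$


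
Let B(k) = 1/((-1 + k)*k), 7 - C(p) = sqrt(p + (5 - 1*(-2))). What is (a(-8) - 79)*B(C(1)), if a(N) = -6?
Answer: -2125/574 - 1105*sqrt(2)/574 ≈ -6.4246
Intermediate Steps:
C(p) = 7 - sqrt(7 + p) (C(p) = 7 - sqrt(p + (5 - 1*(-2))) = 7 - sqrt(p + (5 + 2)) = 7 - sqrt(p + 7) = 7 - sqrt(7 + p))
B(k) = 1/(k*(-1 + k))
(a(-8) - 79)*B(C(1)) = (-6 - 79)*(1/((7 - sqrt(7 + 1))*(-1 + (7 - sqrt(7 + 1))))) = -85/((7 - sqrt(8))*(-1 + (7 - sqrt(8)))) = -85/((7 - 2*sqrt(2))*(-1 + (7 - 2*sqrt(2)))) = -85/((7 - 2*sqrt(2))*(6 - 2*sqrt(2))) = -85/((6 - 2*sqrt(2))*(7 - 2*sqrt(2)))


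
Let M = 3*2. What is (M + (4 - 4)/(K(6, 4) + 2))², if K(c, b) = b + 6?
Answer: 36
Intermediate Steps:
K(c, b) = 6 + b
M = 6
(M + (4 - 4)/(K(6, 4) + 2))² = (6 + (4 - 4)/((6 + 4) + 2))² = (6 + 0/(10 + 2))² = (6 + 0/12)² = (6 + 0*(1/12))² = (6 + 0)² = 6² = 36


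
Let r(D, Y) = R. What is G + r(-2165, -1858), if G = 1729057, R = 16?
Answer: 1729073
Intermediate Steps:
r(D, Y) = 16
G + r(-2165, -1858) = 1729057 + 16 = 1729073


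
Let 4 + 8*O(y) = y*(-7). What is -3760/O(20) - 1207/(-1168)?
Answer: 2206703/10512 ≈ 209.92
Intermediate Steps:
O(y) = -½ - 7*y/8 (O(y) = -½ + (y*(-7))/8 = -½ + (-7*y)/8 = -½ - 7*y/8)
-3760/O(20) - 1207/(-1168) = -3760/(-½ - 7/8*20) - 1207/(-1168) = -3760/(-½ - 35/2) - 1207*(-1/1168) = -3760/(-18) + 1207/1168 = -3760*(-1/18) + 1207/1168 = 1880/9 + 1207/1168 = 2206703/10512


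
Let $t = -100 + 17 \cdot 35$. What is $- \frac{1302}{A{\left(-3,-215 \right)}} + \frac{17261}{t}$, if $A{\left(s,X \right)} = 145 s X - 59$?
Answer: $\frac{806336068}{23132835} \approx 34.857$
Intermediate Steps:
$A{\left(s,X \right)} = -59 + 145 X s$ ($A{\left(s,X \right)} = 145 X s - 59 = -59 + 145 X s$)
$t = 495$ ($t = -100 + 595 = 495$)
$- \frac{1302}{A{\left(-3,-215 \right)}} + \frac{17261}{t} = - \frac{1302}{-59 + 145 \left(-215\right) \left(-3\right)} + \frac{17261}{495} = - \frac{1302}{-59 + 93525} + 17261 \cdot \frac{1}{495} = - \frac{1302}{93466} + \frac{17261}{495} = \left(-1302\right) \frac{1}{93466} + \frac{17261}{495} = - \frac{651}{46733} + \frac{17261}{495} = \frac{806336068}{23132835}$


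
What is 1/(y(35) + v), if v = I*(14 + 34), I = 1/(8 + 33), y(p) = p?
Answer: 41/1483 ≈ 0.027647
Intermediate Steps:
I = 1/41 ≈ 0.024390
v = 48/41 (v = (14 + 34)/41 = (1/41)*48 = 48/41 ≈ 1.1707)
1/(y(35) + v) = 1/(35 + 48/41) = 1/(1483/41) = 41/1483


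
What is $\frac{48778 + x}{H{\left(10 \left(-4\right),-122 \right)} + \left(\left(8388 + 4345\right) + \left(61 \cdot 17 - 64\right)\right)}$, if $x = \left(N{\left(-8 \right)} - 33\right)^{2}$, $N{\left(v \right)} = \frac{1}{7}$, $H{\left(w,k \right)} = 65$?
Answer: $\frac{2443022}{674779} \approx 3.6205$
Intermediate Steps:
$N{\left(v \right)} = \frac{1}{7}$
$x = \frac{52900}{49}$ ($x = \left(\frac{1}{7} - 33\right)^{2} = \left(- \frac{230}{7}\right)^{2} = \frac{52900}{49} \approx 1079.6$)
$\frac{48778 + x}{H{\left(10 \left(-4\right),-122 \right)} + \left(\left(8388 + 4345\right) + \left(61 \cdot 17 - 64\right)\right)} = \frac{48778 + \frac{52900}{49}}{65 + \left(\left(8388 + 4345\right) + \left(61 \cdot 17 - 64\right)\right)} = \frac{2443022}{49 \left(65 + \left(12733 + \left(1037 - 64\right)\right)\right)} = \frac{2443022}{49 \left(65 + \left(12733 + 973\right)\right)} = \frac{2443022}{49 \left(65 + 13706\right)} = \frac{2443022}{49 \cdot 13771} = \frac{2443022}{49} \cdot \frac{1}{13771} = \frac{2443022}{674779}$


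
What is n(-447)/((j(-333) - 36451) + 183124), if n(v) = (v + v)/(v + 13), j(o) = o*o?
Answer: 149/18630318 ≈ 7.9977e-6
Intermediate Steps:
j(o) = o**2
n(v) = 2*v/(13 + v) (n(v) = (2*v)/(13 + v) = 2*v/(13 + v))
n(-447)/((j(-333) - 36451) + 183124) = (2*(-447)/(13 - 447))/(((-333)**2 - 36451) + 183124) = (2*(-447)/(-434))/((110889 - 36451) + 183124) = (2*(-447)*(-1/434))/(74438 + 183124) = (447/217)/257562 = (447/217)*(1/257562) = 149/18630318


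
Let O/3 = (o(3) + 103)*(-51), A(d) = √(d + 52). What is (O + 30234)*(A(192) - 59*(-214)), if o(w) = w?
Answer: 176966016 + 28032*√61 ≈ 1.7719e+8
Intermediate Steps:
A(d) = √(52 + d)
O = -16218 (O = 3*((3 + 103)*(-51)) = 3*(106*(-51)) = 3*(-5406) = -16218)
(O + 30234)*(A(192) - 59*(-214)) = (-16218 + 30234)*(√(52 + 192) - 59*(-214)) = 14016*(√244 + 12626) = 14016*(2*√61 + 12626) = 14016*(12626 + 2*√61) = 176966016 + 28032*√61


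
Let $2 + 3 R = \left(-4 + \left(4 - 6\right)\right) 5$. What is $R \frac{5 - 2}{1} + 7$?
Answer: $-25$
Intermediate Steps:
$R = - \frac{32}{3}$ ($R = - \frac{2}{3} + \frac{\left(-4 + \left(4 - 6\right)\right) 5}{3} = - \frac{2}{3} + \frac{\left(-4 - 2\right) 5}{3} = - \frac{2}{3} + \frac{\left(-6\right) 5}{3} = - \frac{2}{3} + \frac{1}{3} \left(-30\right) = - \frac{2}{3} - 10 = - \frac{32}{3} \approx -10.667$)
$R \frac{5 - 2}{1} + 7 = - \frac{32 \frac{5 - 2}{1}}{3} + 7 = - \frac{32 \cdot 3 \cdot 1}{3} + 7 = \left(- \frac{32}{3}\right) 3 + 7 = -32 + 7 = -25$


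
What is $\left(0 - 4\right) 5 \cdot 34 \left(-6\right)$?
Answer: $4080$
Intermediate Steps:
$\left(0 - 4\right) 5 \cdot 34 \left(-6\right) = \left(-4\right) 5 \left(-204\right) = \left(-20\right) \left(-204\right) = 4080$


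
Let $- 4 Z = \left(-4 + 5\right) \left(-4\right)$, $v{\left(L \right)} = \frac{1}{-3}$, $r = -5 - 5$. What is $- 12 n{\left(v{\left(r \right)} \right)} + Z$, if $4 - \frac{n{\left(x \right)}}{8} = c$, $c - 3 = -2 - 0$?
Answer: $-287$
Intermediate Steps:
$r = -10$
$v{\left(L \right)} = - \frac{1}{3}$
$Z = 1$ ($Z = - \frac{\left(-4 + 5\right) \left(-4\right)}{4} = - \frac{1 \left(-4\right)}{4} = \left(- \frac{1}{4}\right) \left(-4\right) = 1$)
$c = 1$ ($c = 3 - 2 = 1$)
$n{\left(x \right)} = 24$ ($n{\left(x \right)} = 32 - 8 = 24$)
$- 12 n{\left(v{\left(r \right)} \right)} + Z = \left(-12\right) 24 + 1 = -288 + 1 = -287$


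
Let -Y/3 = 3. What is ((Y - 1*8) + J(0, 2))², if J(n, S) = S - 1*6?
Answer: 441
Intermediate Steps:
Y = -9 (Y = -3*3 = -9)
J(n, S) = -6 + S (J(n, S) = S - 6 = -6 + S)
((Y - 1*8) + J(0, 2))² = ((-9 - 1*8) + (-6 + 2))² = ((-9 - 8) - 4)² = (-17 - 4)² = (-21)² = 441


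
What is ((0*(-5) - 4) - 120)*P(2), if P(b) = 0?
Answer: 0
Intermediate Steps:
((0*(-5) - 4) - 120)*P(2) = ((0*(-5) - 4) - 120)*0 = ((0 - 4) - 120)*0 = (-4 - 120)*0 = -124*0 = 0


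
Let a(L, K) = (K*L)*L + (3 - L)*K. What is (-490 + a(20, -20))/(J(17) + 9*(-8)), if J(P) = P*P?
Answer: -8150/217 ≈ -37.558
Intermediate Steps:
J(P) = P**2
a(L, K) = K*L**2 + K*(3 - L)
(-490 + a(20, -20))/(J(17) + 9*(-8)) = (-490 - 20*(3 + 20**2 - 1*20))/(17**2 + 9*(-8)) = (-490 - 20*(3 + 400 - 20))/(289 - 72) = (-490 - 20*383)/217 = (-490 - 7660)*(1/217) = -8150*1/217 = -8150/217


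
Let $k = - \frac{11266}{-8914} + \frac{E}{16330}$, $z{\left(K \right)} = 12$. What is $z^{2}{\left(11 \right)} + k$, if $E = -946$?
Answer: $\frac{5284247604}{36391405} \approx 145.21$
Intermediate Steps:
$k = \frac{43885284}{36391405}$ ($k = - \frac{11266}{-8914} - \frac{946}{16330} = \left(-11266\right) \left(- \frac{1}{8914}\right) - \frac{473}{8165} = \frac{5633}{4457} - \frac{473}{8165} = \frac{43885284}{36391405} \approx 1.2059$)
$z^{2}{\left(11 \right)} + k = 12^{2} + \frac{43885284}{36391405} = 144 + \frac{43885284}{36391405} = \frac{5284247604}{36391405}$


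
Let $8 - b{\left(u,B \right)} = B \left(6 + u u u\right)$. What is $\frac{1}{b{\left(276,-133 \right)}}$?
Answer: $\frac{1}{2796269414} \approx 3.5762 \cdot 10^{-10}$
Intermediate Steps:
$b{\left(u,B \right)} = 8 - B \left(6 + u^{3}\right)$ ($b{\left(u,B \right)} = 8 - B \left(6 + u u u\right) = 8 - B \left(6 + u^{2} u\right) = 8 - B \left(6 + u^{3}\right)$)
$\frac{1}{b{\left(276,-133 \right)}} = \frac{1}{8 - -798 - - 133 \cdot 276^{3}} = \frac{1}{8 + 798 - \left(-133\right) 21024576} = \frac{1}{8 + 798 + 2796268608} = \frac{1}{2796269414}$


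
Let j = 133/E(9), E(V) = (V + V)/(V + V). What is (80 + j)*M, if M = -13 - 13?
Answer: -5538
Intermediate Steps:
M = -26
E(V) = 1 (E(V) = (2*V)/((2*V)) = (2*V)*(1/(2*V)) = 1)
j = 133 (j = 133/1 = 133*1 = 133)
(80 + j)*M = (80 + 133)*(-26) = 213*(-26) = -5538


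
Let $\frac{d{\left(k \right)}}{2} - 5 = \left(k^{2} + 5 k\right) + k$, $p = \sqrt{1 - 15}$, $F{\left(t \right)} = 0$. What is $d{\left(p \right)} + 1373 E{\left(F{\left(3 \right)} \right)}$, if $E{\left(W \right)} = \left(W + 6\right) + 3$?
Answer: $12339 + 12 i \sqrt{14} \approx 12339.0 + 44.9 i$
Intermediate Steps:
$p = i \sqrt{14}$ ($p = \sqrt{-14} = i \sqrt{14} \approx 3.7417 i$)
$E{\left(W \right)} = 9 + W$ ($E{\left(W \right)} = \left(6 + W\right) + 3 = 9 + W$)
$d{\left(k \right)} = 10 + 2 k^{2} + 12 k$ ($d{\left(k \right)} = 10 + 2 \left(\left(k^{2} + 5 k\right) + k\right) = 10 + 2 \left(k^{2} + 6 k\right) = 10 + \left(2 k^{2} + 12 k\right) = 10 + 2 k^{2} + 12 k$)
$d{\left(p \right)} + 1373 E{\left(F{\left(3 \right)} \right)} = \left(10 + 2 \left(i \sqrt{14}\right)^{2} + 12 i \sqrt{14}\right) + 1373 \left(9 + 0\right) = \left(10 + 2 \left(-14\right) + 12 i \sqrt{14}\right) + 1373 \cdot 9 = \left(10 - 28 + 12 i \sqrt{14}\right) + 12357 = \left(-18 + 12 i \sqrt{14}\right) + 12357 = 12339 + 12 i \sqrt{14}$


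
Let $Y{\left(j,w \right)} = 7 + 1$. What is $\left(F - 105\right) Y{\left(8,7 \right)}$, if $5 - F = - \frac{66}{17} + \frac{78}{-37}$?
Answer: $- \frac{473056}{629} \approx -752.08$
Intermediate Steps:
$Y{\left(j,w \right)} = 8$
$F = \frac{6913}{629}$ ($F = 5 - \left(- \frac{66}{17} + \frac{78}{-37}\right) = 5 - \left(\left(-66\right) \frac{1}{17} + 78 \left(- \frac{1}{37}\right)\right) = 5 - \left(- \frac{66}{17} - \frac{78}{37}\right) = 5 - - \frac{3768}{629} = 5 + \frac{3768}{629} = \frac{6913}{629} \approx 10.99$)
$\left(F - 105\right) Y{\left(8,7 \right)} = \left(\frac{6913}{629} - 105\right) 8 = \left(- \frac{59132}{629}\right) 8 = - \frac{473056}{629}$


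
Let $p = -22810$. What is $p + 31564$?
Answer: $8754$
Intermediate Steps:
$p + 31564 = -22810 + 31564 = 8754$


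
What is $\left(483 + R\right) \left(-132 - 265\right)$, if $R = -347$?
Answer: $-53992$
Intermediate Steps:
$\left(483 + R\right) \left(-132 - 265\right) = \left(483 - 347\right) \left(-132 - 265\right) = 136 \left(-397\right) = -53992$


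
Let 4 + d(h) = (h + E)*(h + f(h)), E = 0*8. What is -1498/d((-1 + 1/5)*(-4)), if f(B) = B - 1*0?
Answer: -18725/206 ≈ -90.898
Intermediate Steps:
f(B) = B (f(B) = B + 0 = B)
E = 0
d(h) = -4 + 2*h² (d(h) = -4 + (h + 0)*(h + h) = -4 + h*(2*h) = -4 + 2*h²)
-1498/d((-1 + 1/5)*(-4)) = -1498/(-4 + 2*((-1 + 1/5)*(-4))²) = -1498/(-4 + 2*((-1 + ⅕)*(-4))²) = -1498/(-4 + 2*(-⅘*(-4))²) = -1498/(-4 + 2*(16/5)²) = -1498/(-4 + 2*(256/25)) = -1498/(-4 + 512/25) = -1498/412/25 = -1498*25/412 = -18725/206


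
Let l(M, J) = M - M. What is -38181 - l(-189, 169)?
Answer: -38181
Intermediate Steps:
l(M, J) = 0
-38181 - l(-189, 169) = -38181 - 1*0 = -38181 + 0 = -38181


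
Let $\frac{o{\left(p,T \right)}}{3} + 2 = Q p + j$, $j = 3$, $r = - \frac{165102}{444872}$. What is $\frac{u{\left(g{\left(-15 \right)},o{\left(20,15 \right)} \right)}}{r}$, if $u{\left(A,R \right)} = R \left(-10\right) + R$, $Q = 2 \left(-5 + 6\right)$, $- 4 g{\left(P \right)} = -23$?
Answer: $\frac{82078884}{27517} \approx 2982.8$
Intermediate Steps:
$g{\left(P \right)} = \frac{23}{4}$ ($g{\left(P \right)} = \left(- \frac{1}{4}\right) \left(-23\right) = \frac{23}{4}$)
$r = - \frac{82551}{222436}$ ($r = \left(-165102\right) \frac{1}{444872} = - \frac{82551}{222436} \approx -0.37112$)
$Q = 2$ ($Q = 2 \cdot 1 = 2$)
$o{\left(p,T \right)} = 3 + 6 p$ ($o{\left(p,T \right)} = -6 + 3 \left(2 p + 3\right) = -6 + 3 \left(3 + 2 p\right) = -6 + \left(9 + 6 p\right) = 3 + 6 p$)
$u{\left(A,R \right)} = - 9 R$ ($u{\left(A,R \right)} = - 10 R + R = - 9 R$)
$\frac{u{\left(g{\left(-15 \right)},o{\left(20,15 \right)} \right)}}{r} = \frac{\left(-9\right) \left(3 + 6 \cdot 20\right)}{- \frac{82551}{222436}} = - 9 \left(3 + 120\right) \left(- \frac{222436}{82551}\right) = \left(-9\right) 123 \left(- \frac{222436}{82551}\right) = \left(-1107\right) \left(- \frac{222436}{82551}\right) = \frac{82078884}{27517}$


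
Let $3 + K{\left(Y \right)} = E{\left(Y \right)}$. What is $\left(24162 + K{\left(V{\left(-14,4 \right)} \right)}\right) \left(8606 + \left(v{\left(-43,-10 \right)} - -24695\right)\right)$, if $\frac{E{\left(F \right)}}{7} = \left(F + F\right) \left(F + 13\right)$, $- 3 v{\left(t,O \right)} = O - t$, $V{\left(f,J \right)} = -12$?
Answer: $798660390$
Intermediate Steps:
$v{\left(t,O \right)} = - \frac{O}{3} + \frac{t}{3}$ ($v{\left(t,O \right)} = - \frac{O - t}{3} = - \frac{O}{3} + \frac{t}{3}$)
$E{\left(F \right)} = 14 F \left(13 + F\right)$ ($E{\left(F \right)} = 7 \left(F + F\right) \left(F + 13\right) = 7 \cdot 2 F \left(13 + F\right) = 14 F \left(13 + F\right)$)
$K{\left(Y \right)} = -3 + 14 Y \left(13 + Y\right)$
$\left(24162 + K{\left(V{\left(-14,4 \right)} \right)}\right) \left(8606 + \left(v{\left(-43,-10 \right)} - -24695\right)\right) = \left(24162 + \left(-3 + 14 \left(-12\right) \left(13 - 12\right)\right)\right) \left(8606 + \left(\left(\left(- \frac{1}{3}\right) \left(-10\right) + \frac{1}{3} \left(-43\right)\right) - -24695\right)\right) = \left(24162 + \left(-3 + 14 \left(-12\right) 1\right)\right) \left(8606 + \left(\left(\frac{10}{3} - \frac{43}{3}\right) + 24695\right)\right) = \left(24162 - 171\right) \left(8606 + \left(-11 + 24695\right)\right) = \left(24162 - 171\right) \left(8606 + 24684\right) = 23991 \cdot 33290 = 798660390$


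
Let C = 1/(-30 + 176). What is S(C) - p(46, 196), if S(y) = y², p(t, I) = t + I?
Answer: -5158471/21316 ≈ -242.00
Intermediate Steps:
p(t, I) = I + t
C = 1/146 ≈ 0.0068493
S(C) - p(46, 196) = (1/146)² - (196 + 46) = 1/21316 - 1*242 = 1/21316 - 242 = -5158471/21316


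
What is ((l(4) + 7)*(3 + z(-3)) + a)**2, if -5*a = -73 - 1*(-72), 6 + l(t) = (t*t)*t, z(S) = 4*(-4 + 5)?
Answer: 5180176/25 ≈ 2.0721e+5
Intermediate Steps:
z(S) = 4 (z(S) = 4*1 = 4)
l(t) = -6 + t**3 (l(t) = -6 + (t*t)*t = -6 + t**2*t = -6 + t**3)
a = 1/5 (a = -(-73 - 1*(-72))/5 = -(-73 + 72)/5 = -1/5*(-1) = 1/5 ≈ 0.20000)
((l(4) + 7)*(3 + z(-3)) + a)**2 = (((-6 + 4**3) + 7)*(3 + 4) + 1/5)**2 = (((-6 + 64) + 7)*7 + 1/5)**2 = ((58 + 7)*7 + 1/5)**2 = (65*7 + 1/5)**2 = (455 + 1/5)**2 = (2276/5)**2 = 5180176/25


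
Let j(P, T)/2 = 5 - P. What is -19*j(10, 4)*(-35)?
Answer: -6650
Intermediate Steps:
j(P, T) = 10 - 2*P (j(P, T) = 2*(5 - P) = 10 - 2*P)
-19*j(10, 4)*(-35) = -19*(10 - 2*10)*(-35) = -19*(10 - 20)*(-35) = -19*(-10)*(-35) = 190*(-35) = -6650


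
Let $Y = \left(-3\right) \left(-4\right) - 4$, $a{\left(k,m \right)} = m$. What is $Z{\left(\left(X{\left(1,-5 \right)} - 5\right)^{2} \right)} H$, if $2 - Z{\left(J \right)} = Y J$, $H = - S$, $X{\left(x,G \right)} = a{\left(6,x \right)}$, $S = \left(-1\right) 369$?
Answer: $-46494$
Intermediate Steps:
$S = -369$
$Y = 8$ ($Y = 12 - 4 = 8$)
$X{\left(x,G \right)} = x$
$H = 369$ ($H = \left(-1\right) \left(-369\right) = 369$)
$Z{\left(J \right)} = 2 - 8 J$
$Z{\left(\left(X{\left(1,-5 \right)} - 5\right)^{2} \right)} H = \left(2 - 8 \left(1 - 5\right)^{2}\right) 369 = \left(2 - 8 \left(-4\right)^{2}\right) 369 = \left(2 - 128\right) 369 = \left(-126\right) 369 = -46494$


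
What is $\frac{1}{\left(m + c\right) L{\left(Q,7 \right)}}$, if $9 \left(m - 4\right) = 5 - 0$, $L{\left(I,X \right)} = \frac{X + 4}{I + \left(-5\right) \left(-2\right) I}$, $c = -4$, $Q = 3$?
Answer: $\frac{27}{5} \approx 5.4$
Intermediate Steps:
$L{\left(I,X \right)} = \frac{4 + X}{11 I}$ ($L{\left(I,X \right)} = \frac{4 + X}{I + 10 I} = \frac{4 + X}{11 I}$)
$m = \frac{41}{9}$ ($m = 4 + \frac{5 - 0}{9} = 4 + \frac{5 + 0}{9} = 4 + \frac{1}{9} \cdot 5 = 4 + \frac{5}{9} = \frac{41}{9} \approx 4.5556$)
$\frac{1}{\left(m + c\right) L{\left(Q,7 \right)}} = \frac{1}{\left(\frac{41}{9} - 4\right) \frac{4 + 7}{11 \cdot 3}} = \frac{1}{\frac{5}{9} \cdot \frac{1}{11} \cdot \frac{1}{3} \cdot 11} = \frac{1}{\frac{5}{9} \cdot \frac{1}{3}} = \frac{1}{\frac{5}{27}} = \frac{27}{5}$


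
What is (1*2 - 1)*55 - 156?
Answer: -101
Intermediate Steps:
(1*2 - 1)*55 - 156 = (2 - 1)*55 - 156 = 1*55 - 156 = 55 - 156 = -101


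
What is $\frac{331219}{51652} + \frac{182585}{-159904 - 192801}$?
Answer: $\frac{21478343395}{3643583732} \approx 5.8948$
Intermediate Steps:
$\frac{331219}{51652} + \frac{182585}{-159904 - 192801} = 331219 \cdot \frac{1}{51652} + \frac{182585}{-159904 - 192801} = \frac{331219}{51652} + \frac{182585}{-352705} = \frac{331219}{51652} + 182585 \left(- \frac{1}{352705}\right) = \frac{331219}{51652} - \frac{36517}{70541} = \frac{21478343395}{3643583732}$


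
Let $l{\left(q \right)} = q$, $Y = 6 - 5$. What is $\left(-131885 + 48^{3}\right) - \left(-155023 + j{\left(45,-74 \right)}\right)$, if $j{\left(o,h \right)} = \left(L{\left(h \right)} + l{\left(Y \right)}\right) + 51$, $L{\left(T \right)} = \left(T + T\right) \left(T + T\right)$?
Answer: $111774$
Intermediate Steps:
$L{\left(T \right)} = 4 T^{2}$ ($L{\left(T \right)} = 2 T 2 T = 4 T^{2}$)
$Y = 1$
$j{\left(o,h \right)} = 52 + 4 h^{2}$ ($j{\left(o,h \right)} = \left(4 h^{2} + 1\right) + 51 = \left(1 + 4 h^{2}\right) + 51 = 52 + 4 h^{2}$)
$\left(-131885 + 48^{3}\right) - \left(-155023 + j{\left(45,-74 \right)}\right) = \left(-131885 + 48^{3}\right) + \left(155023 - \left(52 + 4 \left(-74\right)^{2}\right)\right) = \left(-131885 + 110592\right) + \left(155023 - \left(52 + 4 \cdot 5476\right)\right) = -21293 + \left(155023 - \left(52 + 21904\right)\right) = -21293 + \left(155023 - 21956\right) = -21293 + 133067 = 111774$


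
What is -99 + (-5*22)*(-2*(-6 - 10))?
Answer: -3619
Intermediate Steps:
-99 + (-5*22)*(-2*(-6 - 10)) = -99 - (-220)*(-16) = -99 - 110*32 = -99 - 3520 = -3619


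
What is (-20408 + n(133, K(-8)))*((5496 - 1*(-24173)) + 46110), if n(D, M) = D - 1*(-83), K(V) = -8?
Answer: -1530129568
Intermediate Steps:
n(D, M) = 83 + D (n(D, M) = D + 83 = 83 + D)
(-20408 + n(133, K(-8)))*((5496 - 1*(-24173)) + 46110) = (-20408 + (83 + 133))*((5496 - 1*(-24173)) + 46110) = (-20408 + 216)*((5496 + 24173) + 46110) = -20192*(29669 + 46110) = -20192*75779 = -1530129568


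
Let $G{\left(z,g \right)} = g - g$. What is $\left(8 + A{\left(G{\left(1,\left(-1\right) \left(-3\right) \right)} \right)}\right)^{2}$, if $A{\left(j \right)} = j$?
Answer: $64$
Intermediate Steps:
$G{\left(z,g \right)} = 0$
$\left(8 + A{\left(G{\left(1,\left(-1\right) \left(-3\right) \right)} \right)}\right)^{2} = \left(8 + 0\right)^{2} = 8^{2} = 64$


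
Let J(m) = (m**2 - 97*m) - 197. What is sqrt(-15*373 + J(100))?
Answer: 2*I*sqrt(1373) ≈ 74.108*I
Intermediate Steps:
J(m) = -197 + m**2 - 97*m
sqrt(-15*373 + J(100)) = sqrt(-15*373 + (-197 + 100**2 - 97*100)) = sqrt(-5595 + (-197 + 10000 - 9700)) = sqrt(-5595 + 103) = sqrt(-5492) = 2*I*sqrt(1373)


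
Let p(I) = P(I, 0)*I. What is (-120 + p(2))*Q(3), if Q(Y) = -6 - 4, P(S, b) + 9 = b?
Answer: 1380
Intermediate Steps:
P(S, b) = -9 + b
p(I) = -9*I (p(I) = (-9 + 0)*I = -9*I)
Q(Y) = -10
(-120 + p(2))*Q(3) = (-120 - 9*2)*(-10) = (-120 - 18)*(-10) = -138*(-10) = 1380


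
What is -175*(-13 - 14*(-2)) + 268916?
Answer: 266291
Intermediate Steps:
-175*(-13 - 14*(-2)) + 268916 = -175*(-13 + 28) + 268916 = -175*15 + 268916 = -2625 + 268916 = 266291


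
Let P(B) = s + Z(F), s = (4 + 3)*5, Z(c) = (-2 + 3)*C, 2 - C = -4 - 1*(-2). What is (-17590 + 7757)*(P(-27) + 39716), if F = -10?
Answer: -390910915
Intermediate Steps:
C = 4 (C = 2 - (-4 - 1*(-2)) = 2 - (-4 + 2) = 2 - 1*(-2) = 2 + 2 = 4)
Z(c) = 4 (Z(c) = (-2 + 3)*4 = 1*4 = 4)
s = 35 (s = 7*5 = 35)
P(B) = 39 (P(B) = 35 + 4 = 39)
(-17590 + 7757)*(P(-27) + 39716) = (-17590 + 7757)*(39 + 39716) = -9833*39755 = -390910915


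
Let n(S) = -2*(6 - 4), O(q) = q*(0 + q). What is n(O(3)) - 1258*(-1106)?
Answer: 1391344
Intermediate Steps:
O(q) = q**2 (O(q) = q*q = q**2)
n(S) = -4 (n(S) = -2*2 = -4)
n(O(3)) - 1258*(-1106) = -4 - 1258*(-1106) = -4 + 1391348 = 1391344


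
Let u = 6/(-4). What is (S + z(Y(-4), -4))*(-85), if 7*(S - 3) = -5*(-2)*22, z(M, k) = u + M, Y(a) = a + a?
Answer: -29665/14 ≈ -2118.9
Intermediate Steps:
Y(a) = 2*a
u = -3/2 (u = 6*(-¼) = -3/2 ≈ -1.5000)
z(M, k) = -3/2 + M
S = 241/7 (S = 3 + (-5*(-2)*22)/7 = 3 + (10*22)/7 = 3 + (⅐)*220 = 3 + 220/7 = 241/7 ≈ 34.429)
(S + z(Y(-4), -4))*(-85) = (241/7 + (-3/2 + 2*(-4)))*(-85) = (241/7 + (-3/2 - 8))*(-85) = (241/7 - 19/2)*(-85) = (349/14)*(-85) = -29665/14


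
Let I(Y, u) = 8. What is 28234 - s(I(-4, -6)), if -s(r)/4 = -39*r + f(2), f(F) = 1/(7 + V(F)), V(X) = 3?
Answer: 134932/5 ≈ 26986.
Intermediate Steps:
f(F) = ⅒ (f(F) = 1/(7 + 3) = 1/10 = ⅒)
s(r) = -⅖ + 156*r (s(r) = -4*(-39*r + ⅒) = -4*(⅒ - 39*r) = -⅖ + 156*r)
28234 - s(I(-4, -6)) = 28234 - (-⅖ + 156*8) = 28234 - (-⅖ + 1248) = 28234 - 1*6238/5 = 28234 - 6238/5 = 134932/5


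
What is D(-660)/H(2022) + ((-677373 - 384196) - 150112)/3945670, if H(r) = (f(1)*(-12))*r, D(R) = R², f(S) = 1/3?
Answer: -72022246997/1329690790 ≈ -54.165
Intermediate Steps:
f(S) = ⅓
H(r) = -4*r (H(r) = ((⅓)*(-12))*r = -4*r)
D(-660)/H(2022) + ((-677373 - 384196) - 150112)/3945670 = (-660)²/((-4*2022)) + ((-677373 - 384196) - 150112)/3945670 = 435600/(-8088) + (-1061569 - 150112)*(1/3945670) = 435600*(-1/8088) - 1211681*1/3945670 = -18150/337 - 1211681/3945670 = -72022246997/1329690790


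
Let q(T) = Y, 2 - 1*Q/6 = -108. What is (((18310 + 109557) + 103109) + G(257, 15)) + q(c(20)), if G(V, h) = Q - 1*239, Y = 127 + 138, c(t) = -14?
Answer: 231662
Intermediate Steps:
Q = 660 (Q = 12 - 6*(-108) = 12 + 648 = 660)
Y = 265
G(V, h) = 421 (G(V, h) = 660 - 1*239 = 660 - 239 = 421)
q(T) = 265
(((18310 + 109557) + 103109) + G(257, 15)) + q(c(20)) = (((18310 + 109557) + 103109) + 421) + 265 = ((127867 + 103109) + 421) + 265 = (230976 + 421) + 265 = 231397 + 265 = 231662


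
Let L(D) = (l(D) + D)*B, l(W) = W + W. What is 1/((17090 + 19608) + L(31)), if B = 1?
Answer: 1/36791 ≈ 2.7181e-5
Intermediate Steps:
l(W) = 2*W
L(D) = 3*D (L(D) = (2*D + D)*1 = (3*D)*1 = 3*D)
1/((17090 + 19608) + L(31)) = 1/((17090 + 19608) + 3*31) = 1/(36698 + 93) = 1/36791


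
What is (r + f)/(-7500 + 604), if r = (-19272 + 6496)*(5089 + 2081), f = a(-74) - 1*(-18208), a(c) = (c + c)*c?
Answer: 11446845/862 ≈ 13279.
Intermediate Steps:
a(c) = 2*c**2 (a(c) = (2*c)*c = 2*c**2)
f = 29160 (f = 2*(-74)**2 - 1*(-18208) = 2*5476 + 18208 = 10952 + 18208 = 29160)
r = -91603920 (r = -12776*7170 = -91603920)
(r + f)/(-7500 + 604) = (-91603920 + 29160)/(-7500 + 604) = -91574760/(-6896) = -91574760*(-1/6896) = 11446845/862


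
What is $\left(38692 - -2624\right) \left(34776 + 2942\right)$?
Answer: $1558356888$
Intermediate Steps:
$\left(38692 - -2624\right) \left(34776 + 2942\right) = \left(38692 + 2624\right) 37718 = 41316 \cdot 37718 = 1558356888$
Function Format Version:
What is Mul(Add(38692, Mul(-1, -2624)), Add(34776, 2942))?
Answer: 1558356888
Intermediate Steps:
Mul(Add(38692, Mul(-1, -2624)), Add(34776, 2942)) = Mul(Add(38692, 2624), 37718) = Mul(41316, 37718) = 1558356888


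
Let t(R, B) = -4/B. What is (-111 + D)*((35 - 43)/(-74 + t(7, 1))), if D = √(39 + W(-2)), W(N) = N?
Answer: -148/13 + 4*√37/39 ≈ -10.761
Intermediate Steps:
D = √37 (D = √(39 - 2) = √37 ≈ 6.0828)
(-111 + D)*((35 - 43)/(-74 + t(7, 1))) = (-111 + √37)*((35 - 43)/(-74 - 4/1)) = (-111 + √37)*(-8/(-74 - 4*1)) = (-111 + √37)*(-8/(-74 - 4)) = (-111 + √37)*(-8/(-78)) = (-111 + √37)*(-8*(-1/78)) = (-111 + √37)*(4/39) = -148/13 + 4*√37/39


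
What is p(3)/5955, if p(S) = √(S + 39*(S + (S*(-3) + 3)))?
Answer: I*√114/5955 ≈ 0.001793*I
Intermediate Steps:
p(S) = √(117 - 77*S) (p(S) = √(S + 39*(S + (-3*S + 3))) = √(S + 39*(S + (3 - 3*S))) = √(S + 39*(3 - 2*S)) = √(S + (117 - 78*S)) = √(117 - 77*S))
p(3)/5955 = √(117 - 77*3)/5955 = √(117 - 231)*(1/5955) = √(-114)*(1/5955) = (I*√114)*(1/5955) = I*√114/5955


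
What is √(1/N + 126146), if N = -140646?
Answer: √2495331531083490/140646 ≈ 355.17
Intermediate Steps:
√(1/N + 126146) = √(1/(-140646) + 126146) = √(-1/140646 + 126146) = √(17741930315/140646) = √2495331531083490/140646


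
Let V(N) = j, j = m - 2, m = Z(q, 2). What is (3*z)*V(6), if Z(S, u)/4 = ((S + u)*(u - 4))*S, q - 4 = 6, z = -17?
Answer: 49062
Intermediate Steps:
q = 10 (q = 4 + 6 = 10)
Z(S, u) = 4*S*(-4 + u)*(S + u) (Z(S, u) = 4*(((S + u)*(u - 4))*S) = 4*(((S + u)*(-4 + u))*S) = 4*(((-4 + u)*(S + u))*S) = 4*(S*(-4 + u)*(S + u)) = 4*S*(-4 + u)*(S + u))
m = -960 (m = 4*10*(2² - 4*10 - 4*2 + 10*2) = 4*10*(4 - 40 - 8 + 20) = 4*10*(-24) = -960)
j = -962 (j = -960 - 2 = -962)
V(N) = -962
(3*z)*V(6) = (3*(-17))*(-962) = -51*(-962) = 49062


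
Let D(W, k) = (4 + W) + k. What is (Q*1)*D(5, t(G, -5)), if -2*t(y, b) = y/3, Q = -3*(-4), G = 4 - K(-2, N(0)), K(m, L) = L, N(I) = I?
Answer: 100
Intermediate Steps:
G = 4 (G = 4 - 1*0 = 4 + 0 = 4)
Q = 12
t(y, b) = -y/6 (t(y, b) = -y/(2*3) = -y/6)
D(W, k) = 4 + W + k
(Q*1)*D(5, t(G, -5)) = (12*1)*(4 + 5 - ⅙*4) = 12*(4 + 5 - ⅔) = 12*(25/3) = 100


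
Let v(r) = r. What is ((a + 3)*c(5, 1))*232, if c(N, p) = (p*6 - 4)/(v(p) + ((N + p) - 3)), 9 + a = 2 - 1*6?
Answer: -1160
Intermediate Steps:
a = -13 (a = -9 + (2 - 1*6) = -9 + (2 - 6) = -9 - 4 = -13)
c(N, p) = (-4 + 6*p)/(-3 + N + 2*p) (c(N, p) = (p*6 - 4)/(p + ((N + p) - 3)) = (6*p - 4)/(p + (-3 + N + p)) = (-4 + 6*p)/(-3 + N + 2*p))
((a + 3)*c(5, 1))*232 = ((-13 + 3)*(2*(-2 + 3*1)/(-3 + 5 + 2*1)))*232 = -20*(-2 + 3)/(-3 + 5 + 2)*232 = -20/4*232 = -10*½*232 = -5*232 = -1160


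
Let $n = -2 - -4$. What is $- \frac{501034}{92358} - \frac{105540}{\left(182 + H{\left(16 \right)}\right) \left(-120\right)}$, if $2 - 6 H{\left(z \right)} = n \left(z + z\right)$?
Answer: $- \frac{14345927}{47564370} \approx -0.30161$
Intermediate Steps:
$n = 2$ ($n = -2 + 4 = 2$)
$H{\left(z \right)} = \frac{1}{3} - \frac{2 z}{3}$ ($H{\left(z \right)} = \frac{1}{3} - \frac{2 \left(z + z\right)}{6} = \frac{1}{3} - \frac{2 \cdot 2 z}{6} = \frac{1}{3} - \frac{4 z}{6} = \frac{1}{3} - \frac{2 z}{3}$)
$- \frac{501034}{92358} - \frac{105540}{\left(182 + H{\left(16 \right)}\right) \left(-120\right)} = - \frac{501034}{92358} - \frac{105540}{\left(182 + \left(\frac{1}{3} - \frac{32}{3}\right)\right) \left(-120\right)} = \left(-501034\right) \frac{1}{92358} - \frac{105540}{\left(182 + \left(\frac{1}{3} - \frac{32}{3}\right)\right) \left(-120\right)} = - \frac{250517}{46179} - \frac{105540}{\left(182 - \frac{31}{3}\right) \left(-120\right)} = - \frac{250517}{46179} - \frac{105540}{\frac{515}{3} \left(-120\right)} = - \frac{250517}{46179} - \frac{105540}{-20600} = - \frac{250517}{46179} - - \frac{5277}{1030} = - \frac{250517}{46179} + \frac{5277}{1030} = - \frac{14345927}{47564370}$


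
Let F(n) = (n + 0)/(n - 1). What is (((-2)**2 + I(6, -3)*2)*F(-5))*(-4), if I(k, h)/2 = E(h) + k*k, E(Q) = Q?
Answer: -1360/3 ≈ -453.33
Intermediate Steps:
F(n) = n/(-1 + n)
I(k, h) = 2*h + 2*k**2 (I(k, h) = 2*(h + k*k) = 2*(h + k**2) = 2*h + 2*k**2)
(((-2)**2 + I(6, -3)*2)*F(-5))*(-4) = (((-2)**2 + (2*(-3) + 2*6**2)*2)*(-5/(-1 - 5)))*(-4) = ((4 + (-6 + 2*36)*2)*(-5/(-6)))*(-4) = ((4 + (-6 + 72)*2)*(-5*(-1/6)))*(-4) = ((4 + 66*2)*(5/6))*(-4) = ((4 + 132)*(5/6))*(-4) = (136*(5/6))*(-4) = (340/3)*(-4) = -1360/3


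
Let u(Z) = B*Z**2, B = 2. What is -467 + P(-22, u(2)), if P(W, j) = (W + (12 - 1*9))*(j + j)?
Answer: -771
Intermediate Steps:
u(Z) = 2*Z**2
P(W, j) = 2*j*(3 + W) (P(W, j) = (W + (12 - 9))*(2*j) = (W + 3)*(2*j) = (3 + W)*(2*j) = 2*j*(3 + W))
-467 + P(-22, u(2)) = -467 + 2*(2*2**2)*(3 - 22) = -467 + 2*(2*4)*(-19) = -467 + 2*8*(-19) = -467 - 304 = -771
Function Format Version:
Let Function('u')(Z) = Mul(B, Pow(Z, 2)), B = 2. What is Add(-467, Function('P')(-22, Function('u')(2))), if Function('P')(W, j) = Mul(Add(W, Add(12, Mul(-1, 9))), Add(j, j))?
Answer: -771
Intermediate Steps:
Function('u')(Z) = Mul(2, Pow(Z, 2))
Function('P')(W, j) = Mul(2, j, Add(3, W)) (Function('P')(W, j) = Mul(Add(W, Add(12, -9)), Mul(2, j)) = Mul(Add(W, 3), Mul(2, j)) = Mul(Add(3, W), Mul(2, j)) = Mul(2, j, Add(3, W)))
Add(-467, Function('P')(-22, Function('u')(2))) = Add(-467, Mul(2, Mul(2, Pow(2, 2)), Add(3, -22))) = Add(-467, Mul(2, Mul(2, 4), -19)) = Add(-467, Mul(2, 8, -19)) = Add(-467, -304) = -771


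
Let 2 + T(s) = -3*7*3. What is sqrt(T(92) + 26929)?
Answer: 4*sqrt(1679) ≈ 163.90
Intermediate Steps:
T(s) = -65 (T(s) = -2 - 3*7*3 = -2 - 21*3 = -2 - 63 = -65)
sqrt(T(92) + 26929) = sqrt(-65 + 26929) = sqrt(26864) = 4*sqrt(1679)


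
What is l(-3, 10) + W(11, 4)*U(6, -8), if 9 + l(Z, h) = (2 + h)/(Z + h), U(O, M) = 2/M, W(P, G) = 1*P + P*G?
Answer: -589/28 ≈ -21.036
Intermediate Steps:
W(P, G) = P + G*P
l(Z, h) = -9 + (2 + h)/(Z + h)
l(-3, 10) + W(11, 4)*U(6, -8) = (2 - 9*(-3) - 8*10)/(-3 + 10) + (11*(1 + 4))*(2/(-8)) = (2 + 27 - 80)/7 + (11*5)*(2*(-1/8)) = (1/7)*(-51) + 55*(-1/4) = -51/7 - 55/4 = -589/28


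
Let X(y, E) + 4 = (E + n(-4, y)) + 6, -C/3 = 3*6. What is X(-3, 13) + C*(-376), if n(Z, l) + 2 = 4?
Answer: 20321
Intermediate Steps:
n(Z, l) = 2 (n(Z, l) = -2 + 4 = 2)
C = -54 (C = -9*6 = -3*18 = -54)
X(y, E) = 4 + E (X(y, E) = -4 + ((E + 2) + 6) = -4 + ((2 + E) + 6) = -4 + (8 + E) = 4 + E)
X(-3, 13) + C*(-376) = (4 + 13) - 54*(-376) = 17 + 20304 = 20321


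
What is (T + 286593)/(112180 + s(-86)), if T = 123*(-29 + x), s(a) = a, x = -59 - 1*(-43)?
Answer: 140529/56047 ≈ 2.5073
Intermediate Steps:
x = -16 (x = -59 + 43 = -16)
T = -5535 (T = 123*(-29 - 16) = 123*(-45) = -5535)
(T + 286593)/(112180 + s(-86)) = (-5535 + 286593)/(112180 - 86) = 281058/112094 = 281058*(1/112094) = 140529/56047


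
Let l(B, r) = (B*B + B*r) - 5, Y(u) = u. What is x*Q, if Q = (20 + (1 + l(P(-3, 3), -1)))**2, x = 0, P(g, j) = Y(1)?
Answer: 0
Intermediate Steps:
P(g, j) = 1
l(B, r) = -5 + B**2 + B*r (l(B, r) = (B**2 + B*r) - 5 = -5 + B**2 + B*r)
Q = 256 (Q = (20 + (1 + (-5 + 1**2 + 1*(-1))))**2 = (20 + (1 + (-5 + 1 - 1)))**2 = (20 + (1 - 5))**2 = (20 - 4)**2 = 16**2 = 256)
x*Q = 0*256 = 0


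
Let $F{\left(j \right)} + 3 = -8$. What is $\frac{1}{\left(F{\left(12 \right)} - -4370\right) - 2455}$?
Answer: $\frac{1}{1904} \approx 0.00052521$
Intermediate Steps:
$F{\left(j \right)} = -11$ ($F{\left(j \right)} = -3 - 8 = -11$)
$\frac{1}{\left(F{\left(12 \right)} - -4370\right) - 2455} = \frac{1}{\left(-11 - -4370\right) - 2455} = \frac{1}{\left(-11 + 4370\right) - 2455} = \frac{1}{4359 - 2455} = \frac{1}{1904}$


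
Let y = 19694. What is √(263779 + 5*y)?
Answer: √362249 ≈ 601.87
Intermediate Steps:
√(263779 + 5*y) = √(263779 + 5*19694) = √(263779 + 98470) = √362249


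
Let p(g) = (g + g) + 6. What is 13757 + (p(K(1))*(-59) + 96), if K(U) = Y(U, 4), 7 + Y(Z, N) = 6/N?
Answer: 14148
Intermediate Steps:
Y(Z, N) = -7 + 6/N
K(U) = -11/2 (K(U) = -7 + 6/4 = -7 + 6*(1/4) = -7 + 3/2 = -11/2)
p(g) = 6 + 2*g (p(g) = 2*g + 6 = 6 + 2*g)
13757 + (p(K(1))*(-59) + 96) = 13757 + ((6 + 2*(-11/2))*(-59) + 96) = 13757 + ((6 - 11)*(-59) + 96) = 13757 + (-5*(-59) + 96) = 13757 + (295 + 96) = 13757 + 391 = 14148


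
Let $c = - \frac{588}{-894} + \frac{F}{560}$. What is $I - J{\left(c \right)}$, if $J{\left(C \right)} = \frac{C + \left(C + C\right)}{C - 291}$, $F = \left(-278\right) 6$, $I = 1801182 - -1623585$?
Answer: $\frac{20955029228952}{6118673} \approx 3.4248 \cdot 10^{6}$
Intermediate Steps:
$I = 3424767$ ($I = 1801182 + 1623585 = 3424767$)
$F = -1668$
$c = - \frac{48413}{20860}$ ($c = - \frac{588}{-894} - \frac{1668}{560} = \left(-588\right) \left(- \frac{1}{894}\right) - \frac{417}{140} = \frac{98}{149} - \frac{417}{140} = - \frac{48413}{20860} \approx -2.3209$)
$J{\left(C \right)} = \frac{3 C}{-291 + C}$ ($J{\left(C \right)} = \frac{C + 2 C}{-291 + C} = \frac{3 C}{-291 + C}$)
$I - J{\left(c \right)} = 3424767 - 3 \left(- \frac{48413}{20860}\right) \frac{1}{-291 - \frac{48413}{20860}} = 3424767 - 3 \left(- \frac{48413}{20860}\right) \frac{1}{- \frac{6118673}{20860}} = 3424767 - 3 \left(- \frac{48413}{20860}\right) \left(- \frac{20860}{6118673}\right) = 3424767 - \frac{145239}{6118673} = \frac{20955029228952}{6118673}$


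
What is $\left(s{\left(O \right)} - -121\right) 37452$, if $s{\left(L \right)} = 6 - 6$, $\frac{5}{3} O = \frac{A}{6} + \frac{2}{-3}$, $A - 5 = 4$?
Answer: $4531692$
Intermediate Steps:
$A = 9$ ($A = 5 + 4 = 9$)
$O = \frac{1}{2}$ ($O = \frac{3 \left(\frac{9}{6} + \frac{2}{-3}\right)}{5} = \frac{3 \left(9 \cdot \frac{1}{6} + 2 \left(- \frac{1}{3}\right)\right)}{5} = \frac{3 \left(\frac{3}{2} - \frac{2}{3}\right)}{5} = \frac{3}{5} \cdot \frac{5}{6} = \frac{1}{2} \approx 0.5$)
$s{\left(L \right)} = 0$ ($s{\left(L \right)} = 6 - 6 = 0$)
$\left(s{\left(O \right)} - -121\right) 37452 = \left(0 - -121\right) 37452 = \left(0 + 121\right) 37452 = 121 \cdot 37452 = 4531692$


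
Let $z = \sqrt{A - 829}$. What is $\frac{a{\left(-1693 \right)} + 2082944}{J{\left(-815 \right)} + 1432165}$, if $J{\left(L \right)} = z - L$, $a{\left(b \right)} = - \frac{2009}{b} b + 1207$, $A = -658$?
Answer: $\frac{2983667843160}{2053431681887} - \frac{2082142 i \sqrt{1487}}{2053431681887} \approx 1.453 - 3.9101 \cdot 10^{-5} i$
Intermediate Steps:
$a{\left(b \right)} = -802$ ($a{\left(b \right)} = -2009 + 1207 = -802$)
$z = i \sqrt{1487}$ ($z = \sqrt{-658 - 829} = \sqrt{-1487} = i \sqrt{1487} \approx 38.562 i$)
$J{\left(L \right)} = - L + i \sqrt{1487}$ ($J{\left(L \right)} = i \sqrt{1487} - L = - L + i \sqrt{1487}$)
$\frac{a{\left(-1693 \right)} + 2082944}{J{\left(-815 \right)} + 1432165} = \frac{-802 + 2082944}{\left(\left(-1\right) \left(-815\right) + i \sqrt{1487}\right) + 1432165} = \frac{2082142}{\left(815 + i \sqrt{1487}\right) + 1432165} = \frac{2082142}{1432980 + i \sqrt{1487}}$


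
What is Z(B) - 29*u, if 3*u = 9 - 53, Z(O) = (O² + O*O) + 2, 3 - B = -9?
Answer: 2146/3 ≈ 715.33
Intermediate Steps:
B = 12 (B = 3 - 1*(-9) = 3 + 9 = 12)
Z(O) = 2 + 2*O² (Z(O) = (O² + O²) + 2 = 2*O² + 2 = 2 + 2*O²)
u = -44/3 (u = (9 - 53)/3 = (⅓)*(-44) = -44/3 ≈ -14.667)
Z(B) - 29*u = (2 + 2*12²) - 29*(-44/3) = (2 + 2*144) + 1276/3 = (2 + 288) + 1276/3 = 290 + 1276/3 = 2146/3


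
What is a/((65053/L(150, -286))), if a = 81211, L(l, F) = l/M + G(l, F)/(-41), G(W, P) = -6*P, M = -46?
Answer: -3454959573/61344979 ≈ -56.320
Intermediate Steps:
L(l, F) = -l/46 + 6*F/41 (L(l, F) = l/(-46) - 6*F/(-41) = l*(-1/46) - 6*F*(-1/41) = -l/46 + 6*F/41)
a/((65053/L(150, -286))) = 81211/((65053/(-1/46*150 + (6/41)*(-286)))) = 81211/((65053/(-75/23 - 1716/41))) = 81211/((65053/(-42543/943))) = 81211/((65053*(-943/42543))) = 81211/(-61344979/42543) = 81211*(-42543/61344979) = -3454959573/61344979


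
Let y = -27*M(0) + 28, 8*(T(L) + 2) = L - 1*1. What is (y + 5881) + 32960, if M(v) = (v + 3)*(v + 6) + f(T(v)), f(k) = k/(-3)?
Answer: 306911/8 ≈ 38364.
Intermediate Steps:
T(L) = -17/8 + L/8 (T(L) = -2 + (L - 1*1)/8 = -2 + (L - 1)/8 = -2 + (-1 + L)/8 = -2 + (-⅛ + L/8) = -17/8 + L/8)
f(k) = -k/3 (f(k) = k*(-⅓) = -k/3)
M(v) = 17/24 - v/24 + (3 + v)*(6 + v) (M(v) = (v + 3)*(v + 6) - (-17/8 + v/8)/3 = (3 + v)*(6 + v) + (17/24 - v/24) = 17/24 - v/24 + (3 + v)*(6 + v))
y = -3817/8 (y = -27*(449/24 + 0² + (215/24)*0) + 28 = -27*(449/24 + 0 + 0) + 28 = -27*449/24 + 28 = -4041/8 + 28 = -3817/8 ≈ -477.13)
(y + 5881) + 32960 = (-3817/8 + 5881) + 32960 = 43231/8 + 32960 = 306911/8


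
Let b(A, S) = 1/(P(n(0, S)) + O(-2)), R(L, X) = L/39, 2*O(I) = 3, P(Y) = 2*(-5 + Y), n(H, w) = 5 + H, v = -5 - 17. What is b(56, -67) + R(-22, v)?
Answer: 4/39 ≈ 0.10256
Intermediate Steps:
v = -22
P(Y) = -10 + 2*Y
O(I) = 3/2 (O(I) = (1/2)*3 = 3/2)
R(L, X) = L/39 (R(L, X) = L*(1/39) = L/39)
b(A, S) = 2/3 (b(A, S) = 1/((-10 + 2*(5 + 0)) + 3/2) = 1/((-10 + 2*5) + 3/2) = 1/((-10 + 10) + 3/2) = 1/(0 + 3/2) = 1/(3/2) = 2/3)
b(56, -67) + R(-22, v) = 2/3 + (1/39)*(-22) = 2/3 - 22/39 = 4/39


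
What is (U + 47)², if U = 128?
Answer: 30625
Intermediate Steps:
(U + 47)² = (128 + 47)² = 175² = 30625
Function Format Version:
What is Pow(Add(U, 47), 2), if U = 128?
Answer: 30625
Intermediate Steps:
Pow(Add(U, 47), 2) = Pow(Add(128, 47), 2) = Pow(175, 2) = 30625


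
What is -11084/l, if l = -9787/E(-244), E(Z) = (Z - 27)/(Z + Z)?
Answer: 750941/1194014 ≈ 0.62892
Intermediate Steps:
E(Z) = (-27 + Z)/(2*Z) (E(Z) = (-27 + Z)/((2*Z)) = (-27 + Z)*(1/(2*Z)) = (-27 + Z)/(2*Z))
l = -4776056/271 (l = -9787*(-488/(-27 - 244)) = -9787/((½)*(-1/244)*(-271)) = -9787/271/488 = -9787*488/271 = -4776056/271 ≈ -17624.)
-11084/l = -11084/(-4776056/271) = -11084*(-271/4776056) = 750941/1194014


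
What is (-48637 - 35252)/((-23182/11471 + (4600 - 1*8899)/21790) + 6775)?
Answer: -20968314767010/1692877735141 ≈ -12.386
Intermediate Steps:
(-48637 - 35252)/((-23182/11471 + (4600 - 1*8899)/21790) + 6775) = -83889/((-23182*1/11471 + (4600 - 8899)*(1/21790)) + 6775) = -83889/((-23182/11471 - 4299*1/21790) + 6775) = -83889/((-23182/11471 - 4299/21790) + 6775) = -83889/(-554449609/249953090 + 6775) = -83889/1692877735141/249953090 = -83889*249953090/1692877735141 = -20968314767010/1692877735141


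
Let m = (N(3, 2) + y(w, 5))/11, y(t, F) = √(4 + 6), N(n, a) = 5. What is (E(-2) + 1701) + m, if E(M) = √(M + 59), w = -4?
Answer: 18716/11 + √57 + √10/11 ≈ 1709.3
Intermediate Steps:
E(M) = √(59 + M)
y(t, F) = √10
m = 5/11 + √10/11 (m = (5 + √10)/11 = (5 + √10)*(1/11) = 5/11 + √10/11 ≈ 0.74203)
(E(-2) + 1701) + m = (√(59 - 2) + 1701) + (5/11 + √10/11) = (√57 + 1701) + (5/11 + √10/11) = (1701 + √57) + (5/11 + √10/11) = 18716/11 + √57 + √10/11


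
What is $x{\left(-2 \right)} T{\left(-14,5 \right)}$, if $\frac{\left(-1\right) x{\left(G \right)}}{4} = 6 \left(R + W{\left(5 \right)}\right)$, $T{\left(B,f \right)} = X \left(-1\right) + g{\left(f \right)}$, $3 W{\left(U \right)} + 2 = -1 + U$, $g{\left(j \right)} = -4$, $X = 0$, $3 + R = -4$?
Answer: $-608$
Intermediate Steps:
$R = -7$ ($R = -3 - 4 = -7$)
$W{\left(U \right)} = -1 + \frac{U}{3}$ ($W{\left(U \right)} = - \frac{2}{3} + \frac{-1 + U}{3} = - \frac{2}{3} + \left(- \frac{1}{3} + \frac{U}{3}\right) = -1 + \frac{U}{3}$)
$T{\left(B,f \right)} = -4$ ($T{\left(B,f \right)} = 0 \left(-1\right) - 4 = 0 - 4 = -4$)
$x{\left(G \right)} = 152$ ($x{\left(G \right)} = - 4 \cdot 6 \left(-7 + \left(-1 + \frac{1}{3} \cdot 5\right)\right) = - 4 \cdot 6 \left(-7 + \left(-1 + \frac{5}{3}\right)\right) = - 4 \cdot 6 \left(-7 + \frac{2}{3}\right) = - 4 \cdot 6 \left(- \frac{19}{3}\right) = \left(-4\right) \left(-38\right) = 152$)
$x{\left(-2 \right)} T{\left(-14,5 \right)} = 152 \left(-4\right) = -608$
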